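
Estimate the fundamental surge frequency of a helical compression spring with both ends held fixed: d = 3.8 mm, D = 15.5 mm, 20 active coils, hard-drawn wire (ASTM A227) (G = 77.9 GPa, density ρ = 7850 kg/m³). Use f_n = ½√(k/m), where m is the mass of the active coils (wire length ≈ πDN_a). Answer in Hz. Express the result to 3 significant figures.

k = Gd⁴/(8D³N_a) = (77.9×10³)(3.8⁴)/(8·15.5³·20) = 27.262 N/mm = 27262 N/m
Wire length L = πDN_a = π·15.5·20 = 973.89 mm
m = ρ·(πd²/4)·L = 7850 × 11.341×10⁻⁶ m² × 0.97389 m = 0.086704 kg
f_n = ½√(k/m) = 0.5·√(27262/0.086704) = 0.5·√(3.1443e+05) = 280.37 Hz

280 Hz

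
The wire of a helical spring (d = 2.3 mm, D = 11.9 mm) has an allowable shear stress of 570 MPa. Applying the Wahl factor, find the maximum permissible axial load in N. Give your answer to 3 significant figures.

176 N

C = D/d = 11.9/2.3 = 5.1739
K_W = (4C−1)/(4C−4) + 0.615/C = 19.696/16.696 + 0.1189 = 1.2986
τ_max = K·8FD/(πd³) → F_max = τ_allow·πd³/(8DK)
F_max = 570·π·2.3³/(8·11.9·1.2986) = 21788/123.62 = 176.24 N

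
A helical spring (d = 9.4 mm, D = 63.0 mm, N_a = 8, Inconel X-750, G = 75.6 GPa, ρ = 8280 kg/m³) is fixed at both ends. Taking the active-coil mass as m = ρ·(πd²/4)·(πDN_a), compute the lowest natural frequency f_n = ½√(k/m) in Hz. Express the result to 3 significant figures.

k = Gd⁴/(8D³N_a) = (75.6×10³)(9.4⁴)/(8·63.0³·8) = 36.883 N/mm = 36883 N/m
Wire length L = πDN_a = π·63.0·8 = 1583.4 mm
m = ρ·(πd²/4)·L = 8280 × 69.398×10⁻⁶ m² × 1.5834 m = 0.90982 kg
f_n = ½√(k/m) = 0.5·√(36883/0.90982) = 0.5·√(40539) = 100.67 Hz

101 Hz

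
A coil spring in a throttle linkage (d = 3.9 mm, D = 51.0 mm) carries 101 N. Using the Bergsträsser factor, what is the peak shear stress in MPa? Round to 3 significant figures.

Spring index C = D/d = 51.0/3.9 = 13.0769
K_B = (4C+2)/(4C−3) = 54.308/49.308 = 1.1014
τ₀ = 8FD/(πd³) = 8·101·51.0/(π·3.9³) = 41208/186.36 = 221.12 MPa
τ_max = K·τ₀ = 1.1014 × 221.12 = 243.55 MPa

244 MPa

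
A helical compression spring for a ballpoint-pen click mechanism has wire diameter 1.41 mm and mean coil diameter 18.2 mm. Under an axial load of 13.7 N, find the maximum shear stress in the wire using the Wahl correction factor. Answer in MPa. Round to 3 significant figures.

Spring index C = D/d = 18.2/1.41 = 12.9078
K_W = (4C−1)/(4C−4) + 0.615/C = 50.631/47.631 + 0.0476 = 1.1106
τ₀ = 8FD/(πd³) = 8·13.7·18.2/(π·1.41³) = 1994.72/8.8066 = 226.5 MPa
τ_max = K·τ₀ = 1.1106 × 226.5 = 251.56 MPa

252 MPa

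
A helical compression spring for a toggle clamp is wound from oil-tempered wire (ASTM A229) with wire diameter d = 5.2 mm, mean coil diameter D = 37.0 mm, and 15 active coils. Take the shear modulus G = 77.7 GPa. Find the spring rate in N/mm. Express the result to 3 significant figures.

k = Gd⁴/(8D³N_a) = (77.7×10³ × 5.2⁴) / (8 × 37.0³ × 15)
  = 5.68113e+07 / 6.07836e+06 = 9.3465 N/mm

9.35 N/mm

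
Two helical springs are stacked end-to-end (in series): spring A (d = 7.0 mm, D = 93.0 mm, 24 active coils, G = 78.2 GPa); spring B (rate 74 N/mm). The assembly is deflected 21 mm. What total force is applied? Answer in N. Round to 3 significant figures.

25.1 N

k_A = Gd⁴/(8D³N_a) = (78.2×10³)(7.0⁴)/(8·93.0³·24) = 1.2158 N/mm
Series: 1/k_eq = 1/1.2158 + 1/74 = 0.83604; k_eq = 1.1961 N/mm
F = k_eq·δ = 1.1961·21 = 25.118 N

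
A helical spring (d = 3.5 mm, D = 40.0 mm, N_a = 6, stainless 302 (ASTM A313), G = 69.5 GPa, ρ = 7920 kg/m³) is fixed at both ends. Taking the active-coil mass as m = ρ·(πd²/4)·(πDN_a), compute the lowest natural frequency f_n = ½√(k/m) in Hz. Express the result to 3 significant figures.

k = Gd⁴/(8D³N_a) = (69.5×10³)(3.5⁴)/(8·40.0³·6) = 3.395 N/mm = 3395 N/m
Wire length L = πDN_a = π·40.0·6 = 753.98 mm
m = ρ·(πd²/4)·L = 7920 × 9.6211×10⁻⁶ m² × 0.75398 m = 0.057453 kg
f_n = ½√(k/m) = 0.5·√(3395/0.057453) = 0.5·√(59091) = 121.54 Hz

122 Hz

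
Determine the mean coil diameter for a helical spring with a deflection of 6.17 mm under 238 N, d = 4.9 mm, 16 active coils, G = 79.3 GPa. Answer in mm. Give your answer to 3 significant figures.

Required rate k = F/δ = 238/6.17 = 38.574 N/mm
D = (Gd⁴/(8N_a·k))^(1/3) = (79.3×10³·4.9⁴/(8·16·38.574))^(1/3)
  = (9258.82)^(1/3) = 20.9984 mm

21.0 mm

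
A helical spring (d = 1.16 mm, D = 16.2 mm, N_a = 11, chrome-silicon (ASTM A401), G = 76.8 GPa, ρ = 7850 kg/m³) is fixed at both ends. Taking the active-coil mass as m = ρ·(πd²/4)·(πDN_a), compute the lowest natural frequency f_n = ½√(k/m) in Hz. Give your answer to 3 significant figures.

141 Hz

k = Gd⁴/(8D³N_a) = (76.8×10³)(1.16⁴)/(8·16.2³·11) = 0.37168 N/mm = 371.68 N/m
Wire length L = πDN_a = π·16.2·11 = 559.83 mm
m = ρ·(πd²/4)·L = 7850 × 1.0568×10⁻⁶ m² × 0.55983 m = 0.0046444 kg
f_n = ½√(k/m) = 0.5·√(371.68/0.0046444) = 0.5·√(80026) = 141.44 Hz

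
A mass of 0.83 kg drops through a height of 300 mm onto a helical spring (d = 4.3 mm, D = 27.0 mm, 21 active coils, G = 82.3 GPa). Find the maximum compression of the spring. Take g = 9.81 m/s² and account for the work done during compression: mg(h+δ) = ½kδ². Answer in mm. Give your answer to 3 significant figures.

24.9 mm

k = Gd⁴/(8D³N_a) = (82.3×10³)(4.3⁴)/(8·27.0³·21) = 8.5089 N/mm
W = mg = 0.83 × 9.81 = 8.1423 N
½kδ² − Wδ − Wh = 0 → δ = (W + √(W² + 2kWh))/k
δ = (8.1423 + √(66.297 + 41569.2))/8.5089 = (8.1423 + 204.05)/8.5089 = 24.937 mm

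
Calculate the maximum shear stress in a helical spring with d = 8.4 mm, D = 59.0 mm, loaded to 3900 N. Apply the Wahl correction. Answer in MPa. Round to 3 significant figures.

1200 MPa

Spring index C = D/d = 59.0/8.4 = 7.0238
K_W = (4C−1)/(4C−4) + 0.615/C = 27.095/24.095 + 0.0876 = 1.2121
τ₀ = 8FD/(πd³) = 8·3900·59.0/(π·8.4³) = 1.8408e+06/1862 = 988.6 MPa
τ_max = K·τ₀ = 1.2121 × 988.6 = 1198.2 MPa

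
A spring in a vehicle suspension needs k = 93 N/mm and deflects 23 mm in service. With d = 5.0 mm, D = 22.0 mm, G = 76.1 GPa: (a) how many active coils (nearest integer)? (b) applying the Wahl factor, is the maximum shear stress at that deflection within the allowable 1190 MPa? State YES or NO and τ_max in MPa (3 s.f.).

N_a = Gd⁴/(8D³k) = (76.1×10³)(5.0⁴)/(8·22.0³·93) = 6.004 → N_a = 6
Actual rate k = Gd⁴/(8D³·6) = 93.058 N/mm
Working load F = kδ = 93.058·23 = 2140.3 N
C = 22.0/5.0 = 4.4000; K_W = (4C−1)/(4C−4)+0.615/C = 1.3604
τ_max = K_W·8FD/(πd³) = 1.3604·959.26 = 1304.9 MPa
τ_max > 1190 MPa → exceeds allowable

(a) 6 coils; (b) NO, τ_max = 1300 MPa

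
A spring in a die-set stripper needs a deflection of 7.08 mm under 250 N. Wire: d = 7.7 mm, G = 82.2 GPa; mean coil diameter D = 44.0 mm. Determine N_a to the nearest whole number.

Required rate k = F/δ = 250/7.08 = 35.311 N/mm
N_a = Gd⁴/(8D³k) = (82.2×10³ × 7.7⁴)/(8 × 44.0³ × 35.311)
    = 2.88958e+08 / 2.40633e+07 = 12.01 → 12 coils

12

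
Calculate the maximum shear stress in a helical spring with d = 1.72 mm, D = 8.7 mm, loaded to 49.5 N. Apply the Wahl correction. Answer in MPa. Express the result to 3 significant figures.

Spring index C = D/d = 8.7/1.72 = 5.0581
K_W = (4C−1)/(4C−4) + 0.615/C = 19.233/16.233 + 0.1216 = 1.3064
τ₀ = 8FD/(πd³) = 8·49.5·8.7/(π·1.72³) = 3445.2/15.986 = 215.52 MPa
τ_max = K·τ₀ = 1.3064 × 215.52 = 281.55 MPa

282 MPa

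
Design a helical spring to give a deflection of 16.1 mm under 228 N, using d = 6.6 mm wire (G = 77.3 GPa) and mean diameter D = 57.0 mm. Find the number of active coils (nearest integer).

7

Required rate k = F/δ = 228/16.1 = 14.161 N/mm
N_a = Gd⁴/(8D³k) = (77.3×10³ × 6.6⁴)/(8 × 57.0³ × 14.161)
    = 1.46675e+08 / 2.09809e+07 = 6.991 → 7 coils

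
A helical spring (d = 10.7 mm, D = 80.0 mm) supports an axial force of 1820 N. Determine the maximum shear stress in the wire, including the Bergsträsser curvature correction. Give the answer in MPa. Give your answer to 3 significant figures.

Spring index C = D/d = 80.0/10.7 = 7.4766
K_B = (4C+2)/(4C−3) = 31.907/26.907 = 1.1858
τ₀ = 8FD/(πd³) = 8·1820·80.0/(π·10.7³) = 1.1648e+06/3848.6 = 302.66 MPa
τ_max = K·τ₀ = 1.1858 × 302.66 = 358.9 MPa

359 MPa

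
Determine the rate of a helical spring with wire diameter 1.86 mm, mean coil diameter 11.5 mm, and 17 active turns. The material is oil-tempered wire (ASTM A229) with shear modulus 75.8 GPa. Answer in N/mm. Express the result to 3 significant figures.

4.39 N/mm

k = Gd⁴/(8D³N_a) = (75.8×10³ × 1.86⁴) / (8 × 11.5³ × 17)
  = 907237 / 206839 = 4.3862 N/mm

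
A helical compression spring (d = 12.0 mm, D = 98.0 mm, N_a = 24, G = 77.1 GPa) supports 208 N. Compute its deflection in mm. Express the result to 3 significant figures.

k = Gd⁴/(8D³N_a) = (77.1×10³)(12.0⁴)/(8·98.0³·24) = 8.8471 N/mm
δ = F/k = 208 / 8.8471 = 23.511 mm

23.5 mm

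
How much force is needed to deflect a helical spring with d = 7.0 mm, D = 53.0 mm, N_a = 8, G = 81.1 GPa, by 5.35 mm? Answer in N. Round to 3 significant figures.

k = Gd⁴/(8D³N_a) = (81.1×10³)(7.0⁴)/(8·53.0³·8) = 20.436 N/mm
F = k·δ = 20.436 × 5.35 = 109.34 N

109 N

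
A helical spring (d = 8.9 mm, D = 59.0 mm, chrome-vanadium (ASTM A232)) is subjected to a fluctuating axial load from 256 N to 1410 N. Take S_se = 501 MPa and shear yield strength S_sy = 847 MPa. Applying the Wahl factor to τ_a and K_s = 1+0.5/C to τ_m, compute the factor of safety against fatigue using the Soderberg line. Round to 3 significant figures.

1.90

C = D/d = 59.0/8.9 = 6.6292; K_W = (4C−1)/(4C−4)+0.615/C = 1.2260; K_s = 1+0.5/C = 1.0754
F_a = (F_max−F_min)/2 = 577 N; F_m = (F_max+F_min)/2 = 833 N
τ_a = K_W·8F_aD/(πd³) = 1.2260 × 122.97 = 150.76 MPa
τ_m = K_s·8F_mD/(πd³) = 1.0754 × 177.53 = 190.92 MPa
Soderberg: 1/n_f = τ_a/S_se + τ_m/S_sy = 150.76/501 + 190.92/847 = 0.30092 + 0.22540 = 0.52633
n_f = 1/0.52633 = 1.9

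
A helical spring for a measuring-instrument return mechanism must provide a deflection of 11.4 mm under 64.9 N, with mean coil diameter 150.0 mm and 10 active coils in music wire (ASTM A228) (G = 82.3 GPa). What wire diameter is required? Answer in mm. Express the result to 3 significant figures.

Required rate k = F/δ = 64.9/11.4 = 5.693 N/mm
d = (8D³N_a·k / G)^(1/4) = (8·150.0³·10·5.693 / (82.3×10³))^0.25
  = (18677)^0.25 = 11.6903 mm

11.7 mm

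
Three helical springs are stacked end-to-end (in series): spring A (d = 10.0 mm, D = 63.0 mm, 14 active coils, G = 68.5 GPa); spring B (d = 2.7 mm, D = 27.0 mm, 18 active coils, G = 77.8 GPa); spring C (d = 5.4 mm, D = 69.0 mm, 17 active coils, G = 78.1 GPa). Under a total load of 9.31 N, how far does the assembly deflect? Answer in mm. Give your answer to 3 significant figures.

13.0 mm

k_A = Gd⁴/(8D³N_a) = (68.5×10³)(10.0⁴)/(8·63.0³·14) = 24.46 N/mm
k_B = Gd⁴/(8D³N_a) = (77.8×10³)(2.7⁴)/(8·27.0³·18) = 1.4588 N/mm
k_C = Gd⁴/(8D³N_a) = (78.1×10³)(5.4⁴)/(8·69.0³·17) = 1.4864 N/mm
Series: 1/k_eq = 1/24.46 + 1/1.4588 + 1/1.4864 = 1.3992; k_eq = 0.71471 N/mm
δ = F/k_eq = 9.31/0.71471 = 13.026 mm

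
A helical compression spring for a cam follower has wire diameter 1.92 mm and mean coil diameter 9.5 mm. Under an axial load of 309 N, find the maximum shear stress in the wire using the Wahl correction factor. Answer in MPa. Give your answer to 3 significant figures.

1390 MPa

Spring index C = D/d = 9.5/1.92 = 4.9479
K_W = (4C−1)/(4C−4) + 0.615/C = 18.792/15.792 + 0.1243 = 1.3143
τ₀ = 8FD/(πd³) = 8·309·9.5/(π·1.92³) = 23484/22.236 = 1056.1 MPa
τ_max = K·τ₀ = 1.3143 × 1056.1 = 1388 MPa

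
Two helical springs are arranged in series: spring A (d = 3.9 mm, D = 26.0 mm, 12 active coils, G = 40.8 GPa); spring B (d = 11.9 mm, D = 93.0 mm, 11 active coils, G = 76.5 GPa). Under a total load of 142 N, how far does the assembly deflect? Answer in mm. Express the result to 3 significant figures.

31.9 mm

k_A = Gd⁴/(8D³N_a) = (40.8×10³)(3.9⁴)/(8·26.0³·12) = 5.5941 N/mm
k_B = Gd⁴/(8D³N_a) = (76.5×10³)(11.9⁴)/(8·93.0³·11) = 21.673 N/mm
Series: 1/k_eq = 1/5.5941 + 1/21.673 = 0.2249; k_eq = 4.4464 N/mm
δ = F/k_eq = 142/4.4464 = 31.936 mm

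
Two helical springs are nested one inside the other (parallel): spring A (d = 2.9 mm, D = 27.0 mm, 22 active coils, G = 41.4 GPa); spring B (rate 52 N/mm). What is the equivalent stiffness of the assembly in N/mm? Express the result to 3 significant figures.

k_A = Gd⁴/(8D³N_a) = (41.4×10³)(2.9⁴)/(8·27.0³·22) = 0.84526 N/mm
Parallel: k_eq = 0.84526 + 52 = 52.845 N/mm

52.8 N/mm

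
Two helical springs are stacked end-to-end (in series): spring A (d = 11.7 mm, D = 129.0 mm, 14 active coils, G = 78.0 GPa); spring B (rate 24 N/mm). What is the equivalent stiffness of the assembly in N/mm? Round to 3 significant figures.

k_A = Gd⁴/(8D³N_a) = (78.0×10³)(11.7⁴)/(8·129.0³·14) = 6.0793 N/mm
Series: 1/k_eq = 1/6.0793 + 1/24 = 0.20616; k_eq = 4.8506 N/mm

4.85 N/mm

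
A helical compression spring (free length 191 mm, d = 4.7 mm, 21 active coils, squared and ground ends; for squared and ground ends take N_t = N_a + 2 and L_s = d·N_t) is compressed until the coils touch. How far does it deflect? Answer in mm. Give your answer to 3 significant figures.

N_t = 23; L_s = 4.7·23 = 108.1 mm
δ_solid = L₀ − L_s = 191 − 108.1 = 82.9 mm

82.9 mm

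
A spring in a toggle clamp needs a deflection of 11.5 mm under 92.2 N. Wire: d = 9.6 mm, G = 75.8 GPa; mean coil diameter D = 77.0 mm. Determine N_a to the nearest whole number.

22

Required rate k = F/δ = 92.2/11.5 = 8.0174 N/mm
N_a = Gd⁴/(8D³k) = (75.8×10³ × 9.6⁴)/(8 × 77.0³ × 8.0174)
    = 6.43805e+08 / 2.92816e+07 = 21.99 → 22 coils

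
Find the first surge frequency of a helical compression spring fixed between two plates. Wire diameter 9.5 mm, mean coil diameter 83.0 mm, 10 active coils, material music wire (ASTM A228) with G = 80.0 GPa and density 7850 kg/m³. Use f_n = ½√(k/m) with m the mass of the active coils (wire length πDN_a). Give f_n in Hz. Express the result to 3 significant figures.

49.5 Hz

k = Gd⁴/(8D³N_a) = (80.0×10³)(9.5⁴)/(8·83.0³·10) = 14.245 N/mm = 14245 N/m
Wire length L = πDN_a = π·83.0·10 = 2607.5 mm
m = ρ·(πd²/4)·L = 7850 × 70.882×10⁻⁶ m² × 2.6075 m = 1.4509 kg
f_n = ½√(k/m) = 0.5·√(14245/1.4509) = 0.5·√(9818.1) = 49.543 Hz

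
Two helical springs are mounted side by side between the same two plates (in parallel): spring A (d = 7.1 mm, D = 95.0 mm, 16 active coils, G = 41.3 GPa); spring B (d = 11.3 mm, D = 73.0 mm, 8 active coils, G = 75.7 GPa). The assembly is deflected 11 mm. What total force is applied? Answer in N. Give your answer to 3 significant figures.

556 N

k_A = Gd⁴/(8D³N_a) = (41.3×10³)(7.1⁴)/(8·95.0³·16) = 0.95632 N/mm
k_B = Gd⁴/(8D³N_a) = (75.7×10³)(11.3⁴)/(8·73.0³·8) = 49.575 N/mm
Parallel: k_eq = 0.95632 + 49.575 = 50.531 N/mm
F = k_eq·δ = 50.531·11 = 555.84 N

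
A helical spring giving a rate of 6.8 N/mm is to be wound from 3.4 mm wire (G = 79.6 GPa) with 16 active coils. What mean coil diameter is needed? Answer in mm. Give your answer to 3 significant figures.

D = (Gd⁴/(8N_a·k))^(1/3) = (79.6×10³·3.4⁴/(8·16·6.8))^(1/3)
  = (12221.1)^(1/3) = 23.0340 mm

23.0 mm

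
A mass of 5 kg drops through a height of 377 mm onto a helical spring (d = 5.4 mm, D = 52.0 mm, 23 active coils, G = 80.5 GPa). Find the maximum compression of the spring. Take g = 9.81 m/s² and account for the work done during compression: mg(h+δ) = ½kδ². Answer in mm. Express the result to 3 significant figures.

138 mm

k = Gd⁴/(8D³N_a) = (80.5×10³)(5.4⁴)/(8·52.0³·23) = 2.6457 N/mm
W = mg = 5 × 9.81 = 49.05 N
½kδ² − Wδ − Wh = 0 → δ = (W + √(W² + 2kWh))/k
δ = (49.05 + √(2405.9 + 97848.3))/2.6457 = (49.05 + 316.63)/2.6457 = 138.22 mm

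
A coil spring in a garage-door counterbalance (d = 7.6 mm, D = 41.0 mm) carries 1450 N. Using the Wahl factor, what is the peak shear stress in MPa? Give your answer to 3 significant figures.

Spring index C = D/d = 41.0/7.6 = 5.3947
K_W = (4C−1)/(4C−4) + 0.615/C = 20.579/17.579 + 0.1140 = 1.2847
τ₀ = 8FD/(πd³) = 8·1450·41.0/(π·7.6³) = 475600/1379.1 = 344.87 MPa
τ_max = K·τ₀ = 1.2847 × 344.87 = 443.04 MPa

443 MPa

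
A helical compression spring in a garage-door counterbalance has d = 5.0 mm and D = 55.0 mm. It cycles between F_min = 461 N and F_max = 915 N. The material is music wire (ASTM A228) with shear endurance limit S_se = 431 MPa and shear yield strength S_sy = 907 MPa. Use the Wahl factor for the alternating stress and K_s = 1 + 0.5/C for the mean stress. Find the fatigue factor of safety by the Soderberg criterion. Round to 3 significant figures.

0.643

C = D/d = 55.0/5.0 = 11.0000; K_W = (4C−1)/(4C−4)+0.615/C = 1.1309; K_s = 1+0.5/C = 1.0455
F_a = (F_max−F_min)/2 = 227 N; F_m = (F_max+F_min)/2 = 688 N
τ_a = K_W·8F_aD/(πd³) = 1.1309 × 254.34 = 287.64 MPa
τ_m = K_s·8F_mD/(πd³) = 1.0455 × 770.87 = 805.91 MPa
Soderberg: 1/n_f = τ_a/S_se + τ_m/S_sy = 287.64/431 + 805.91/907 = 0.66737 + 0.88854 = 1.5559
n_f = 1/1.5559 = 0.6427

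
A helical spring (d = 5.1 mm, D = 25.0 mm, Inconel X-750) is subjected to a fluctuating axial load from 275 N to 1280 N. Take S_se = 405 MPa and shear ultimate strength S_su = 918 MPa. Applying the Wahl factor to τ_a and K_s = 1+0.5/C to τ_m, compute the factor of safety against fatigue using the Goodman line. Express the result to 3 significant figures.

0.811

C = D/d = 25.0/5.1 = 4.9020; K_W = (4C−1)/(4C−4)+0.615/C = 1.3177; K_s = 1+0.5/C = 1.1020
F_a = (F_max−F_min)/2 = 502.5 N; F_m = (F_max+F_min)/2 = 777.5 N
τ_a = K_W·8F_aD/(πd³) = 1.3177 × 241.16 = 317.77 MPa
τ_m = K_s·8F_mD/(πd³) = 1.1020 × 373.14 = 411.2 MPa
Goodman: 1/n_f = τ_a/S_se + τ_m/S_su = 317.77/405 + 411.2/918 = 0.78462 + 0.44793 = 1.2325
n_f = 1/1.2325 = 0.8113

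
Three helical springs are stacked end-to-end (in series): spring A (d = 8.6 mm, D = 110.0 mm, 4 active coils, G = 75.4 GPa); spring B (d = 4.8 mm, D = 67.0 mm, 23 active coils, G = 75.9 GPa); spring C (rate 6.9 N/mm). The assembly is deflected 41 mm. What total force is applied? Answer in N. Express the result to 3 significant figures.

k_A = Gd⁴/(8D³N_a) = (75.4×10³)(8.6⁴)/(8·110.0³·4) = 9.6836 N/mm
k_B = Gd⁴/(8D³N_a) = (75.9×10³)(4.8⁴)/(8·67.0³·23) = 0.72806 N/mm
Series: 1/k_eq = 1/9.6836 + 1/0.72806 + 1/6.9 = 1.6217; k_eq = 0.61663 N/mm
F = k_eq·δ = 0.61663·41 = 25.282 N

25.3 N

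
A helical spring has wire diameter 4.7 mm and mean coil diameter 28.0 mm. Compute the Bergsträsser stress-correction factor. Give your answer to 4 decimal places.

C = D/d = 28.0/4.7 = 5.9574
K_B = (4C+2)/(4C−3) = 25.830/20.830 = 1.2400

1.2400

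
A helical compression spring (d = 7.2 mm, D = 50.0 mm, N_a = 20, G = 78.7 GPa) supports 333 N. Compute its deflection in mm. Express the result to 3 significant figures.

k = Gd⁴/(8D³N_a) = (78.7×10³)(7.2⁴)/(8·50.0³·20) = 10.575 N/mm
δ = F/k = 333 / 10.575 = 31.49 mm

31.5 mm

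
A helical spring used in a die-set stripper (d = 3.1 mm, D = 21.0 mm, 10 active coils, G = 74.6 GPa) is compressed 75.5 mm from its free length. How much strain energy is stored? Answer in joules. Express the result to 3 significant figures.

26.5 J

k = Gd⁴/(8D³N_a) = (74.6×10³)(3.1⁴)/(8·21.0³·10) = 9.299 N/mm
U = ½kδ² = 0.5 × 9.299 × 75.5² = 26503 N·mm = 26.503 J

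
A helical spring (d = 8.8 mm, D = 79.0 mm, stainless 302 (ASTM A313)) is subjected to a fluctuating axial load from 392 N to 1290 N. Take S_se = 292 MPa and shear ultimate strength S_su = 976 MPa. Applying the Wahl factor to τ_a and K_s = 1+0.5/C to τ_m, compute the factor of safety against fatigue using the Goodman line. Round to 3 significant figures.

1.26

C = D/d = 79.0/8.8 = 8.9773; K_W = (4C−1)/(4C−4)+0.615/C = 1.1625; K_s = 1+0.5/C = 1.0557
F_a = (F_max−F_min)/2 = 449 N; F_m = (F_max+F_min)/2 = 841 N
τ_a = K_W·8F_aD/(πd³) = 1.1625 × 132.55 = 154.09 MPa
τ_m = K_s·8F_mD/(πd³) = 1.0557 × 248.26 = 262.09 MPa
Goodman: 1/n_f = τ_a/S_se + τ_m/S_su = 154.09/292 + 262.09/976 = 0.52770 + 0.26854 = 0.79623
n_f = 1/0.79623 = 1.256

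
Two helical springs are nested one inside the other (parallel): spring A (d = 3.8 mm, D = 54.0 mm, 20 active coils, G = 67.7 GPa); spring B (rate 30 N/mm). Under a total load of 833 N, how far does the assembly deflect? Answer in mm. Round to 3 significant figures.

27.3 mm

k_A = Gd⁴/(8D³N_a) = (67.7×10³)(3.8⁴)/(8·54.0³·20) = 0.5603 N/mm
Parallel: k_eq = 0.5603 + 30 = 30.56 N/mm
δ = F/k_eq = 833/30.56 = 27.258 mm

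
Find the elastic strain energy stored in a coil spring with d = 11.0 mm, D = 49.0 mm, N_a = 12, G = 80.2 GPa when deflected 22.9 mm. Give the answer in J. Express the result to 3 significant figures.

27.3 J

k = Gd⁴/(8D³N_a) = (80.2×10³)(11.0⁴)/(8·49.0³·12) = 103.96 N/mm
U = ½kδ² = 0.5 × 103.96 × 22.9² = 27260 N·mm = 27.26 J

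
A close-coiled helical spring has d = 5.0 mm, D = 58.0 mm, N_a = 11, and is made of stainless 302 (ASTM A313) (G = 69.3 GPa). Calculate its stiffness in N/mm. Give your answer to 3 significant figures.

k = Gd⁴/(8D³N_a) = (69.3×10³ × 5.0⁴) / (8 × 58.0³ × 11)
  = 4.33125e+07 / 1.71699e+07 = 2.5226 N/mm

2.52 N/mm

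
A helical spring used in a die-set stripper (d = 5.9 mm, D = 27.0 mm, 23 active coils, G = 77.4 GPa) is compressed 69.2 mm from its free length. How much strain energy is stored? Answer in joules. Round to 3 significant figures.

k = Gd⁴/(8D³N_a) = (77.4×10³)(5.9⁴)/(8·27.0³·23) = 25.896 N/mm
U = ½kδ² = 0.5 × 25.896 × 69.2² = 62004 N·mm = 62.004 J

62.0 J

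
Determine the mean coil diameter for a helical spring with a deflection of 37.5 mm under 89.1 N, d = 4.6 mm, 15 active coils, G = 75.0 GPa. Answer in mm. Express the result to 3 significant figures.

49.0 mm

Required rate k = F/δ = 89.1/37.5 = 2.376 N/mm
D = (Gd⁴/(8N_a·k))^(1/3) = (75.0×10³·4.6⁴/(8·15·2.376))^(1/3)
  = (117778)^(1/3) = 49.0179 mm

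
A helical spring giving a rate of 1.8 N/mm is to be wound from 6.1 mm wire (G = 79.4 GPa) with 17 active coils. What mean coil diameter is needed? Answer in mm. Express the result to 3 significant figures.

76.6 mm

D = (Gd⁴/(8N_a·k))^(1/3) = (79.4×10³·6.1⁴/(8·17·1.8))^(1/3)
  = (449085)^(1/3) = 76.5790 mm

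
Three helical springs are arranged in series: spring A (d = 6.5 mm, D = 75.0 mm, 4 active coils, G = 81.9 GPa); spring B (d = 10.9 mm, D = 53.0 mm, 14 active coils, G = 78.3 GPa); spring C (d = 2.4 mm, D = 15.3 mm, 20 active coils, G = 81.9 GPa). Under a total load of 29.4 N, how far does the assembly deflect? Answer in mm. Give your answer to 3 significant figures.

k_A = Gd⁴/(8D³N_a) = (81.9×10³)(6.5⁴)/(8·75.0³·4) = 10.829 N/mm
k_B = Gd⁴/(8D³N_a) = (78.3×10³)(10.9⁴)/(8·53.0³·14) = 66.286 N/mm
k_C = Gd⁴/(8D³N_a) = (81.9×10³)(2.4⁴)/(8·15.3³·20) = 4.7417 N/mm
Series: 1/k_eq = 1/10.829 + 1/66.286 + 1/4.7417 = 0.31832; k_eq = 3.1415 N/mm
δ = F/k_eq = 29.4/3.1415 = 9.3587 mm

9.36 mm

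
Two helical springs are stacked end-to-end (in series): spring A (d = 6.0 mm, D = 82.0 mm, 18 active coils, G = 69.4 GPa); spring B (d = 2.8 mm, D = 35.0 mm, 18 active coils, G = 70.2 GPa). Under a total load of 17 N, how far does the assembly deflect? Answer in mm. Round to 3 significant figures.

k_A = Gd⁴/(8D³N_a) = (69.4×10³)(6.0⁴)/(8·82.0³·18) = 1.1328 N/mm
k_B = Gd⁴/(8D³N_a) = (70.2×10³)(2.8⁴)/(8·35.0³·18) = 0.69888 N/mm
Series: 1/k_eq = 1/1.1328 + 1/0.69888 = 2.3136; k_eq = 0.43222 N/mm
δ = F/k_eq = 17/0.43222 = 39.331 mm

39.3 mm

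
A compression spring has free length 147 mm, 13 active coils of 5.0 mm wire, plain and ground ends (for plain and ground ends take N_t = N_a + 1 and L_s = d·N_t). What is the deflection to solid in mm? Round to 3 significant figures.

77.0 mm

N_t = 14; L_s = 5.0·14 = 70 mm
δ_solid = L₀ − L_s = 147 − 70 = 77 mm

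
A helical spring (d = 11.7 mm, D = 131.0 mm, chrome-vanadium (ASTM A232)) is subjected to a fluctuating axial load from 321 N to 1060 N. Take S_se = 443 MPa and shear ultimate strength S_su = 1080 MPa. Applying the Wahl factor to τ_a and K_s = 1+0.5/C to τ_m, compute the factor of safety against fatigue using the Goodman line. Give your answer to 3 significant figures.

C = D/d = 131.0/11.7 = 11.1966; K_W = (4C−1)/(4C−4)+0.615/C = 1.1285; K_s = 1+0.5/C = 1.0447
F_a = (F_max−F_min)/2 = 369.5 N; F_m = (F_max+F_min)/2 = 690.5 N
τ_a = K_W·8F_aD/(πd³) = 1.1285 × 76.961 = 86.849 MPa
τ_m = K_s·8F_mD/(πd³) = 1.0447 × 143.82 = 150.24 MPa
Goodman: 1/n_f = τ_a/S_se + τ_m/S_su = 86.849/443 + 150.24/1080 = 0.19605 + 0.13911 = 0.33516
n_f = 1/0.33516 = 2.984

2.98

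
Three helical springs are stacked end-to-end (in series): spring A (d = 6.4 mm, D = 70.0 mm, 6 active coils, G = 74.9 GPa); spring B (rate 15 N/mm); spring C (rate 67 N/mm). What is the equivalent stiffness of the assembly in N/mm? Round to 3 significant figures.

k_A = Gd⁴/(8D³N_a) = (74.9×10³)(6.4⁴)/(8·70.0³·6) = 7.6325 N/mm
Series: 1/k_eq = 1/7.6325 + 1/15 + 1/67 = 0.21261; k_eq = 4.7034 N/mm

4.70 N/mm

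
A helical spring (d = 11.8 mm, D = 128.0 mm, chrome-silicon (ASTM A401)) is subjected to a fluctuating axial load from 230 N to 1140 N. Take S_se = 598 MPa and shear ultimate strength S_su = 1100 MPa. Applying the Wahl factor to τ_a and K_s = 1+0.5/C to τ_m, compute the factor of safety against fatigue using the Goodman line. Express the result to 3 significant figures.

3.33

C = D/d = 128.0/11.8 = 10.8475; K_W = (4C−1)/(4C−4)+0.615/C = 1.1329; K_s = 1+0.5/C = 1.0461
F_a = (F_max−F_min)/2 = 455 N; F_m = (F_max+F_min)/2 = 685 N
τ_a = K_W·8F_aD/(πd³) = 1.1329 × 90.264 = 102.26 MPa
τ_m = K_s·8F_mD/(πd³) = 1.0461 × 135.89 = 142.16 MPa
Goodman: 1/n_f = τ_a/S_se + τ_m/S_su = 102.26/598 + 142.16/1100 = 0.17100 + 0.12923 = 0.30023
n_f = 1/0.30023 = 3.331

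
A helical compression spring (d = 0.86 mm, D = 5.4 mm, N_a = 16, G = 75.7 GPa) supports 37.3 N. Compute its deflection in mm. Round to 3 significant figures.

18.2 mm

k = Gd⁴/(8D³N_a) = (75.7×10³)(0.86⁴)/(8·5.4³·16) = 2.0545 N/mm
δ = F/k = 37.3 / 2.0545 = 18.156 mm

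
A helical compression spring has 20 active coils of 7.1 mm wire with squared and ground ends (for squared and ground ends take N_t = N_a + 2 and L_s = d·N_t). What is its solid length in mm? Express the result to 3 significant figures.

156 mm

squared and ground ends: N_t = N_a + 2 = 20 + 2 = 22
L_s = d·N_t = 7.1 × 22 = 156.2 mm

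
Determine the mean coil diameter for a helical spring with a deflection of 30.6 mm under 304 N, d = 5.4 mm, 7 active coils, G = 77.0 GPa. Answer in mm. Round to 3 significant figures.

49.0 mm

Required rate k = F/δ = 304/30.6 = 9.9346 N/mm
D = (Gd⁴/(8N_a·k))^(1/3) = (77.0×10³·5.4⁴/(8·7·9.9346))^(1/3)
  = (117686)^(1/3) = 49.0052 mm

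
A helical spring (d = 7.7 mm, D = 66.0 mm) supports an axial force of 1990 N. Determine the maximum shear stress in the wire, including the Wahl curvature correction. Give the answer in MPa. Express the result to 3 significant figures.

Spring index C = D/d = 66.0/7.7 = 8.5714
K_W = (4C−1)/(4C−4) + 0.615/C = 33.286/30.286 + 0.0717 = 1.1708
τ₀ = 8FD/(πd³) = 8·1990·66.0/(π·7.7³) = 1.05072e+06/1434.2 = 732.6 MPa
τ_max = K·τ₀ = 1.1708 × 732.6 = 857.73 MPa

858 MPa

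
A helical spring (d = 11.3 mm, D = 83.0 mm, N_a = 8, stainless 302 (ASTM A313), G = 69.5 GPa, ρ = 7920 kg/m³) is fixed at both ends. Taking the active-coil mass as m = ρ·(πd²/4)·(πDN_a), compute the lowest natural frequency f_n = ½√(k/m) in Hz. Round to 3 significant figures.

k = Gd⁴/(8D³N_a) = (69.5×10³)(11.3⁴)/(8·83.0³·8) = 30.966 N/mm = 30966 N/m
Wire length L = πDN_a = π·83.0·8 = 2086 mm
m = ρ·(πd²/4)·L = 7920 × 100.29×10⁻⁶ m² × 2.086 m = 1.6569 kg
f_n = ½√(k/m) = 0.5·√(30966/1.6569) = 0.5·√(18689) = 68.355 Hz

68.4 Hz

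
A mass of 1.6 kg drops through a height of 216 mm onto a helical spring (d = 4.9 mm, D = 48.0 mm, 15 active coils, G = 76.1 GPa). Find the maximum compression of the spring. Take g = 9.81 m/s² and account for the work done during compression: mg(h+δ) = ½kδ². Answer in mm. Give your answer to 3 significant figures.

50.3 mm

k = Gd⁴/(8D³N_a) = (76.1×10³)(4.9⁴)/(8·48.0³·15) = 3.3057 N/mm
W = mg = 1.6 × 9.81 = 15.696 N
½kδ² − Wδ − Wh = 0 → δ = (W + √(W² + 2kWh))/k
δ = (15.696 + √(246.36 + 22414.9))/3.3057 = (15.696 + 150.54)/3.3057 = 50.287 mm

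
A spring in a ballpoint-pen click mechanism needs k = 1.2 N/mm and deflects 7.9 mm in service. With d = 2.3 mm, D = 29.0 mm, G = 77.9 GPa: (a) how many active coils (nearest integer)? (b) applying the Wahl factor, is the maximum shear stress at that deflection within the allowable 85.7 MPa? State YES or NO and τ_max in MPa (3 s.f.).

(a) 9 coils; (b) YES, τ_max = 66.3 MPa

N_a = Gd⁴/(8D³k) = (77.9×10³)(2.3⁴)/(8·29.0³·1.2) = 9.311 → N_a = 9
Actual rate k = Gd⁴/(8D³·9) = 1.2414 N/mm
Working load F = kδ = 1.2414·7.9 = 9.8073 N
C = 29.0/2.3 = 12.6087; K_W = (4C−1)/(4C−4)+0.615/C = 1.1134
τ_max = K_W·8FD/(πd³) = 1.1134·59.526 = 66.275 MPa
τ_max ≤ 85.7 MPa → acceptable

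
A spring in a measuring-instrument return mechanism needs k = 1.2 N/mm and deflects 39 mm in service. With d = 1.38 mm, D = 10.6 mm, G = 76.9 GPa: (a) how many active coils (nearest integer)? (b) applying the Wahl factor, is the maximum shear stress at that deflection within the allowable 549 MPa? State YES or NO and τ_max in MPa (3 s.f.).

(a) 24 coils; (b) NO, τ_max = 582 MPa

N_a = Gd⁴/(8D³k) = (76.9×10³)(1.38⁴)/(8·10.6³·1.2) = 24.39 → N_a = 24
Actual rate k = Gd⁴/(8D³·24) = 1.2196 N/mm
Working load F = kδ = 1.2196·39 = 47.565 N
C = 10.6/1.38 = 7.6812; K_W = (4C−1)/(4C−4)+0.615/C = 1.1923
τ_max = K_W·8FD/(πd³) = 1.1923·488.54 = 582.49 MPa
τ_max > 549 MPa → exceeds allowable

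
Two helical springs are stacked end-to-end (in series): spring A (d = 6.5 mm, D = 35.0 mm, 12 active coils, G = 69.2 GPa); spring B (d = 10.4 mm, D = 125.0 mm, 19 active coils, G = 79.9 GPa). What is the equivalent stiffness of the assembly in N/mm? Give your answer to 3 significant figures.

2.85 N/mm

k_A = Gd⁴/(8D³N_a) = (69.2×10³)(6.5⁴)/(8·35.0³·12) = 30.011 N/mm
k_B = Gd⁴/(8D³N_a) = (79.9×10³)(10.4⁴)/(8·125.0³·19) = 3.1485 N/mm
Series: 1/k_eq = 1/30.011 + 1/3.1485 = 0.35093; k_eq = 2.8496 N/mm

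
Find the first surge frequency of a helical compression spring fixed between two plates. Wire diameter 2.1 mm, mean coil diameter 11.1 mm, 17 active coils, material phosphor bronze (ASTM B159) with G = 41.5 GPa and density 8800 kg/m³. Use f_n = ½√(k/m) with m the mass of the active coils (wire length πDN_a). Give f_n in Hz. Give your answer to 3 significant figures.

k = Gd⁴/(8D³N_a) = (41.5×10³)(2.1⁴)/(8·11.1³·17) = 4.3393 N/mm = 4339.3 N/m
Wire length L = πDN_a = π·11.1·17 = 592.82 mm
m = ρ·(πd²/4)·L = 8800 × 3.4636×10⁻⁶ m² × 0.59282 m = 0.018069 kg
f_n = ½√(k/m) = 0.5·√(4339.3/0.018069) = 0.5·√(2.4015e+05) = 245.03 Hz

245 Hz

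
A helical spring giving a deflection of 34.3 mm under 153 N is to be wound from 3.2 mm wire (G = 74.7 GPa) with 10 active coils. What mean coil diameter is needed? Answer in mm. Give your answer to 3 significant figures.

28.0 mm

Required rate k = F/δ = 153/34.3 = 4.4606 N/mm
D = (Gd⁴/(8N_a·k))^(1/3) = (74.7×10³·3.2⁴/(8·10·4.4606))^(1/3)
  = (21949.9)^(1/3) = 27.9991 mm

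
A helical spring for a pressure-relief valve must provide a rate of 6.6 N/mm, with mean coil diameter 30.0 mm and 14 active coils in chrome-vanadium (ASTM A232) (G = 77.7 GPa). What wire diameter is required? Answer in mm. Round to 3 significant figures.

4.00 mm

d = (8D³N_a·k / G)^(1/4) = (8·30.0³·14·6.6 / (77.7×10³))^0.25
  = (256.86)^0.25 = 4.0034 mm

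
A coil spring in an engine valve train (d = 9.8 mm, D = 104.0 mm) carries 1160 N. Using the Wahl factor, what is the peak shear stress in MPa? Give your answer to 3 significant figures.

Spring index C = D/d = 104.0/9.8 = 10.6122
K_W = (4C−1)/(4C−4) + 0.615/C = 41.449/38.449 + 0.0580 = 1.1360
τ₀ = 8FD/(πd³) = 8·1160·104.0/(π·9.8³) = 965120/2956.8 = 326.4 MPa
τ_max = K·τ₀ = 1.1360 × 326.4 = 370.79 MPa

371 MPa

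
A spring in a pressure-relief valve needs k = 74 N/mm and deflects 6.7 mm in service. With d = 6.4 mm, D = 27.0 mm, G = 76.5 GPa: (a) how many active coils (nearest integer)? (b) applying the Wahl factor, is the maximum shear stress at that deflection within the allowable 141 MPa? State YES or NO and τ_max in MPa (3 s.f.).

N_a = Gd⁴/(8D³k) = (76.5×10³)(6.4⁴)/(8·27.0³·74) = 11.01 → N_a = 11
Actual rate k = Gd⁴/(8D³·11) = 74.098 N/mm
Working load F = kδ = 74.098·6.7 = 496.46 N
C = 27.0/6.4 = 4.2188; K_W = (4C−1)/(4C−4)+0.615/C = 1.3788
τ_max = K_W·8FD/(πd³) = 1.3788·130.21 = 179.53 MPa
τ_max > 141 MPa → exceeds allowable

(a) 11 coils; (b) NO, τ_max = 180 MPa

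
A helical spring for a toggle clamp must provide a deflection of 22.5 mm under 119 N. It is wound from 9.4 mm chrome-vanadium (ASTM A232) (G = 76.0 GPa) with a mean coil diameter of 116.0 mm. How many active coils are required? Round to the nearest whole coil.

Required rate k = F/δ = 119/22.5 = 5.2889 N/mm
N_a = Gd⁴/(8D³k) = (76.0×10³ × 9.4⁴)/(8 × 116.0³ × 5.2889)
    = 5.93369e+08 / 6.60432e+07 = 8.985 → 9 coils

9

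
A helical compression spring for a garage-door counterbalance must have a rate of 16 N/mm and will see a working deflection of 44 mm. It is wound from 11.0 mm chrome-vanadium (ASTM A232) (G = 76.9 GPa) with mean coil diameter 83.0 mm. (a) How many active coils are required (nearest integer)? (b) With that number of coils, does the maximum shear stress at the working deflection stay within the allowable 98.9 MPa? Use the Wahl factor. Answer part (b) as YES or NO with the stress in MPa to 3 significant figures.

N_a = Gd⁴/(8D³k) = (76.9×10³)(11.0⁴)/(8·83.0³·16) = 15.38 → N_a = 15
Actual rate k = Gd⁴/(8D³·15) = 16.409 N/mm
Working load F = kδ = 16.409·44 = 722 N
C = 83.0/11.0 = 7.5455; K_W = (4C−1)/(4C−4)+0.615/C = 1.1961
τ_max = K_W·8FD/(πd³) = 1.1961·114.65 = 137.13 MPa
τ_max > 98.9 MPa → exceeds allowable

(a) 15 coils; (b) NO, τ_max = 137 MPa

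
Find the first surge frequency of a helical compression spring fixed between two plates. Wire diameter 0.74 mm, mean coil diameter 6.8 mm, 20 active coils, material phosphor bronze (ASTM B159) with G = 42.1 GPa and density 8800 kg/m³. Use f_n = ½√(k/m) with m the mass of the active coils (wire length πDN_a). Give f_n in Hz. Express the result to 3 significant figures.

k = Gd⁴/(8D³N_a) = (42.1×10³)(0.74⁴)/(8·6.8³·20) = 0.25094 N/mm = 250.94 N/m
Wire length L = πDN_a = π·6.8·20 = 427.26 mm
m = ρ·(πd²/4)·L = 8800 × 0.43008×10⁻⁶ m² × 0.42726 m = 0.0016171 kg
f_n = ½√(k/m) = 0.5·√(250.94/0.0016171) = 0.5·√(1.5518e+05) = 196.96 Hz

197 Hz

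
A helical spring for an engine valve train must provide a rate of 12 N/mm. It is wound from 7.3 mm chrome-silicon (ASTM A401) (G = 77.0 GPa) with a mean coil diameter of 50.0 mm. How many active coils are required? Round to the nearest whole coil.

N_a = Gd⁴/(8D³k) = (77.0×10³ × 7.3⁴)/(8 × 50.0³ × 12)
    = 2.18666e+08 / 1.2e+07 = 18.22 → 18 coils

18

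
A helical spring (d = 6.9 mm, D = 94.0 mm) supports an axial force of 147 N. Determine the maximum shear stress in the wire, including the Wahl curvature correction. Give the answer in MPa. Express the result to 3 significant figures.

Spring index C = D/d = 94.0/6.9 = 13.6232
K_W = (4C−1)/(4C−4) + 0.615/C = 53.493/50.493 + 0.0451 = 1.1046
τ₀ = 8FD/(πd³) = 8·147·94.0/(π·6.9³) = 110544/1032 = 107.11 MPa
τ_max = K·τ₀ = 1.1046 × 107.11 = 118.31 MPa

118 MPa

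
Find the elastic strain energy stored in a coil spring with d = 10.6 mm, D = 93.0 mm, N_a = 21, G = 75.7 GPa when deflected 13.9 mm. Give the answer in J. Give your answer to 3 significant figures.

0.683 J

k = Gd⁴/(8D³N_a) = (75.7×10³)(10.6⁴)/(8·93.0³·21) = 7.0723 N/mm
U = ½kδ² = 0.5 × 7.0723 × 13.9² = 683.22 N·mm = 0.68322 J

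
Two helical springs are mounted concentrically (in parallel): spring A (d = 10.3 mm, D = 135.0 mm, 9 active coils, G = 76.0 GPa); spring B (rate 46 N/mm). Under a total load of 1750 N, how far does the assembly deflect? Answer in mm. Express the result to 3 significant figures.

k_A = Gd⁴/(8D³N_a) = (76.0×10³)(10.3⁴)/(8·135.0³·9) = 4.8287 N/mm
Parallel: k_eq = 4.8287 + 46 = 50.829 N/mm
δ = F/k_eq = 1750/50.829 = 34.429 mm

34.4 mm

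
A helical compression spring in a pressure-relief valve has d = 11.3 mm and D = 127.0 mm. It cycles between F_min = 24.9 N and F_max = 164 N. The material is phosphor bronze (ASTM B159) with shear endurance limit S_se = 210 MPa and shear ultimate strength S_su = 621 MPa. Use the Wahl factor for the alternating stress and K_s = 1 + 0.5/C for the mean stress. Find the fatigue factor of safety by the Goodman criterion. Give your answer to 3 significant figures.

8.38

C = D/d = 127.0/11.3 = 11.2389; K_W = (4C−1)/(4C−4)+0.615/C = 1.1280; K_s = 1+0.5/C = 1.0445
F_a = (F_max−F_min)/2 = 69.55 N; F_m = (F_max+F_min)/2 = 94.45 N
τ_a = K_W·8F_aD/(πd³) = 1.1280 × 15.589 = 17.583 MPa
τ_m = K_s·8F_mD/(πd³) = 1.0445 × 21.169 = 22.111 MPa
Goodman: 1/n_f = τ_a/S_se + τ_m/S_su = 17.583/210 + 22.111/621 = 0.08373 + 0.03561 = 0.11934
n_f = 1/0.11934 = 8.38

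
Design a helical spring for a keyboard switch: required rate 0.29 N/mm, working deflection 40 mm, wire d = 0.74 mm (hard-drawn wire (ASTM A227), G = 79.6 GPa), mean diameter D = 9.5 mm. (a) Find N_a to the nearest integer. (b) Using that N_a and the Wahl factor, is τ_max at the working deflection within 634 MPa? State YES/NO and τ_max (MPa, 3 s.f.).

(a) 12 coils; (b) NO, τ_max = 770 MPa

N_a = Gd⁴/(8D³k) = (79.6×10³)(0.74⁴)/(8·9.5³·0.29) = 12 → N_a = 12
Actual rate k = Gd⁴/(8D³·12) = 0.29 N/mm
Working load F = kδ = 0.29·40 = 11.6 N
C = 9.5/0.74 = 12.8378; K_W = (4C−1)/(4C−4)+0.615/C = 1.1113
τ_max = K_W·8FD/(πd³) = 1.1113·692.51 = 769.56 MPa
τ_max > 634 MPa → exceeds allowable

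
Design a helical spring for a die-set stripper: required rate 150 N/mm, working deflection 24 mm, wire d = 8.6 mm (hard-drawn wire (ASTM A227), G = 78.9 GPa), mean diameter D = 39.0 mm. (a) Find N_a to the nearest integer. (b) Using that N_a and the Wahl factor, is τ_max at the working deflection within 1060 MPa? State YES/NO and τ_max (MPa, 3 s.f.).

(a) 6 coils; (b) YES, τ_max = 766 MPa

N_a = Gd⁴/(8D³k) = (78.9×10³)(8.6⁴)/(8·39.0³·150) = 6.063 → N_a = 6
Actual rate k = Gd⁴/(8D³·6) = 151.58 N/mm
Working load F = kδ = 151.58·24 = 3637.9 N
C = 39.0/8.6 = 4.5349; K_W = (4C−1)/(4C−4)+0.615/C = 1.3478
τ_max = K_W·8FD/(πd³) = 1.3478·568.01 = 765.56 MPa
τ_max ≤ 1060 MPa → acceptable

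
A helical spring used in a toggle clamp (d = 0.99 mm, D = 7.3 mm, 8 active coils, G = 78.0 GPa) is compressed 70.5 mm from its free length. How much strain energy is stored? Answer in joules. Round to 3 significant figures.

7.48 J

k = Gd⁴/(8D³N_a) = (78.0×10³)(0.99⁴)/(8·7.3³·8) = 3.0094 N/mm
U = ½kδ² = 0.5 × 3.0094 × 70.5² = 7478.9 N·mm = 7.4789 J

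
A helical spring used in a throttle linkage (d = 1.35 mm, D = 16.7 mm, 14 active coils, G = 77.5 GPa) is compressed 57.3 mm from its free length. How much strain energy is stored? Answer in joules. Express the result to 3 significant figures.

0.810 J

k = Gd⁴/(8D³N_a) = (77.5×10³)(1.35⁴)/(8·16.7³·14) = 0.49348 N/mm
U = ½kδ² = 0.5 × 0.49348 × 57.3² = 810.12 N·mm = 0.81012 J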